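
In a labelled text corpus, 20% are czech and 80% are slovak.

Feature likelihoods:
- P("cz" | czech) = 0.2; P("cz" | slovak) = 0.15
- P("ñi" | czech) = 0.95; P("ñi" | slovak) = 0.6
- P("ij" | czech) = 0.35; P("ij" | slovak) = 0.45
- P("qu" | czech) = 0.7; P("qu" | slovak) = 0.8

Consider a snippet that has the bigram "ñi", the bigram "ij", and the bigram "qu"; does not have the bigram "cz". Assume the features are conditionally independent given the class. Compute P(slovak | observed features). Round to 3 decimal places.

0.798

czech: 0.2 × (1−0.2) × 0.95 × 0.35 × 0.7 = 0.03724
slovak: 0.8 × (1−0.15) × 0.6 × 0.45 × 0.8 = 0.14688
P(slovak | x) = 0.14688 / 0.18412 ≈ 0.798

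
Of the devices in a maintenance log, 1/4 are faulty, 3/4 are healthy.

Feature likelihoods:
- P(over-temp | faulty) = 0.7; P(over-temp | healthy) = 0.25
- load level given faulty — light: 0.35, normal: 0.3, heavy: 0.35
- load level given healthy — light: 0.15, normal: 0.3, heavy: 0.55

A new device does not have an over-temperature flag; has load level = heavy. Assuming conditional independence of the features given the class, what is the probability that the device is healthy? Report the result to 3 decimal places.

faulty: 0.25 × (1−0.7) × 0.35 = 0.02625
healthy: 0.75 × (1−0.25) × 0.55 = 0.309375
P(healthy | x) = 0.309375 / 0.335625 ≈ 0.922

0.922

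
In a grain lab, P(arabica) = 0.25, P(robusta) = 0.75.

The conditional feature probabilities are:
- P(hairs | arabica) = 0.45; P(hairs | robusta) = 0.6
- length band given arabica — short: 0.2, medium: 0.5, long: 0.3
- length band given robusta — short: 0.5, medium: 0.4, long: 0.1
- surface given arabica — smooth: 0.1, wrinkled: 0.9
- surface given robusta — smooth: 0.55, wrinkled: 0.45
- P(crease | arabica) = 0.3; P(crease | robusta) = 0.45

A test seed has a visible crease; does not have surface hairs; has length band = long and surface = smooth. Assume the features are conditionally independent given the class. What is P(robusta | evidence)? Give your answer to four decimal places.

0.8571

arabica: 0.25 × (1−0.45) × 0.3 × 0.1 × 0.3 = 0.0012375
robusta: 0.75 × (1−0.6) × 0.1 × 0.55 × 0.45 = 0.007425
P(robusta | x) = 0.007425 / 0.0086625 ≈ 0.8571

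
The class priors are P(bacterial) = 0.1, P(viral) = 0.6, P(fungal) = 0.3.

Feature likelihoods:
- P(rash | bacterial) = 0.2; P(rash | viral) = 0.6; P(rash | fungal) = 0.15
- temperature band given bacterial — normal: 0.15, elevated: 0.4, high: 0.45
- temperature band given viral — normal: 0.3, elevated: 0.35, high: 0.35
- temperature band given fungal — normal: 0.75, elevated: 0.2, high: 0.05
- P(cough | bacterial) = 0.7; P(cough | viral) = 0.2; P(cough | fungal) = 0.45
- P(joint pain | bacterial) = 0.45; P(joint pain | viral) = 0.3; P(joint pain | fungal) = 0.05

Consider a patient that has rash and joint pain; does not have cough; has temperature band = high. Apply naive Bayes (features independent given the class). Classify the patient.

viral

bacterial: 0.1 × 0.2 × 0.45 × (1−0.7) × 0.45 = 0.001215
viral: 0.6 × 0.6 × 0.35 × (1−0.2) × 0.3 = 0.03024
fungal: 0.3 × 0.15 × 0.05 × (1−0.45) × 0.05 = 0.000061875
Highest score → viral.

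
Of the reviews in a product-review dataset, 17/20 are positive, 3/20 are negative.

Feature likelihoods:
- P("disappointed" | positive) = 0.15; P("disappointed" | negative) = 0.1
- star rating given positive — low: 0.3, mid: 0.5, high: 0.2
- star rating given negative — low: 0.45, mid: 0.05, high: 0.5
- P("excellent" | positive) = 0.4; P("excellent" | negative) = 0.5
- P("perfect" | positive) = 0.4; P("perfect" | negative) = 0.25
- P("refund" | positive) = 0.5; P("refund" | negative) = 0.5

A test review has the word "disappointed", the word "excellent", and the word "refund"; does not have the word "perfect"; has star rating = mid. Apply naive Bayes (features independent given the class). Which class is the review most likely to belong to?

positive

positive: 0.85 × 0.15 × 0.5 × 0.4 × (1−0.4) × 0.5 = 0.00765
negative: 0.15 × 0.1 × 0.05 × 0.5 × (1−0.25) × 0.5 = 0.000140625
Highest score → positive.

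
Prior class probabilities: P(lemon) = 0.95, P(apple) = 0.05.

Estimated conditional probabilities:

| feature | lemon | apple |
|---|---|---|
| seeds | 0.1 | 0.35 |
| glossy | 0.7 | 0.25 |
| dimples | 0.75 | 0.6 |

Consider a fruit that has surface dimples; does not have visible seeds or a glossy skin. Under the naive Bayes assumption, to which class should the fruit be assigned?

lemon

lemon: 0.95 × (1−0.1) × (1−0.7) × 0.75 = 0.192375
apple: 0.05 × (1−0.35) × (1−0.25) × 0.6 = 0.014625
Highest score → lemon.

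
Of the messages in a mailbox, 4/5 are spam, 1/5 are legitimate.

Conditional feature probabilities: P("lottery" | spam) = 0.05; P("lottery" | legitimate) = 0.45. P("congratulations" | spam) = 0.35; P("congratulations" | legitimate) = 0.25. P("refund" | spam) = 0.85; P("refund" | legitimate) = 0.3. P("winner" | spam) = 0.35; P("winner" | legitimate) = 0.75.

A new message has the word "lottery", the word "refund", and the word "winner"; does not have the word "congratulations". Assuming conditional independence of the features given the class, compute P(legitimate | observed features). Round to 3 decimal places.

spam: 0.8 × 0.05 × (1−0.35) × 0.85 × 0.35 = 0.007735
legitimate: 0.2 × 0.45 × (1−0.25) × 0.3 × 0.75 = 0.0151875
P(legitimate | x) = 0.0151875 / 0.0229225 ≈ 0.663

0.663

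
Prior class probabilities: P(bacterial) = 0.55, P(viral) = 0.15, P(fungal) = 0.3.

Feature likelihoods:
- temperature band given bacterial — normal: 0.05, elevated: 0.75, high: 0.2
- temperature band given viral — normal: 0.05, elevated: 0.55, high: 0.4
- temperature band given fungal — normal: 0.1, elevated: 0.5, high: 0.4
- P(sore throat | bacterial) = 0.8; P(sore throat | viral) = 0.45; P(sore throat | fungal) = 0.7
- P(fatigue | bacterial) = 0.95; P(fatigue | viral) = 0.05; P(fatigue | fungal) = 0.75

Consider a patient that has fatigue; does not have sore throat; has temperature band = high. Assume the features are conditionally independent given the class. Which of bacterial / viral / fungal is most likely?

bacterial: 0.55 × 0.2 × (1−0.8) × 0.95 = 0.0209
viral: 0.15 × 0.4 × (1−0.45) × 0.05 = 0.00165
fungal: 0.3 × 0.4 × (1−0.7) × 0.75 = 0.027
Highest score → fungal.

fungal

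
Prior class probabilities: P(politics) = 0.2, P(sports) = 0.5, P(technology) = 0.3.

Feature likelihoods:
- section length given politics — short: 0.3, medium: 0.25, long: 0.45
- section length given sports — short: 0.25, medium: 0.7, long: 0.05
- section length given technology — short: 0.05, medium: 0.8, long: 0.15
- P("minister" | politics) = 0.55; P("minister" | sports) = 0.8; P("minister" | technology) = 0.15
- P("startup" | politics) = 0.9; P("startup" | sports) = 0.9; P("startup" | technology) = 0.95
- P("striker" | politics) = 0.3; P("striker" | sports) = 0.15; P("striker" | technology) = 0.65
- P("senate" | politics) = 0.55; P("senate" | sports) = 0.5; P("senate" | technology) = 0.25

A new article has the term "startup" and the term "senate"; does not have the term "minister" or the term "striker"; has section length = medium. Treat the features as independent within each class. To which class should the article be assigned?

politics: 0.2 × 0.25 × (1−0.55) × 0.9 × (1−0.3) × 0.55 = 0.00779625
sports: 0.5 × 0.7 × (1−0.8) × 0.9 × (1−0.15) × 0.5 = 0.026775
technology: 0.3 × 0.8 × (1−0.15) × 0.95 × (1−0.65) × 0.25 = 0.0169575
Highest score → sports.

sports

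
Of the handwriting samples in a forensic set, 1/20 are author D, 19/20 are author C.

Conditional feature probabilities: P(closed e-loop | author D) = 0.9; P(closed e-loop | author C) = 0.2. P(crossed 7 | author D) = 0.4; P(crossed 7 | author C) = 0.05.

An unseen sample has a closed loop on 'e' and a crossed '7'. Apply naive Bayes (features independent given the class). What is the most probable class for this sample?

author D

author D: 0.05 × 0.9 × 0.4 = 0.018
author C: 0.95 × 0.2 × 0.05 = 0.0095
Highest score → author D.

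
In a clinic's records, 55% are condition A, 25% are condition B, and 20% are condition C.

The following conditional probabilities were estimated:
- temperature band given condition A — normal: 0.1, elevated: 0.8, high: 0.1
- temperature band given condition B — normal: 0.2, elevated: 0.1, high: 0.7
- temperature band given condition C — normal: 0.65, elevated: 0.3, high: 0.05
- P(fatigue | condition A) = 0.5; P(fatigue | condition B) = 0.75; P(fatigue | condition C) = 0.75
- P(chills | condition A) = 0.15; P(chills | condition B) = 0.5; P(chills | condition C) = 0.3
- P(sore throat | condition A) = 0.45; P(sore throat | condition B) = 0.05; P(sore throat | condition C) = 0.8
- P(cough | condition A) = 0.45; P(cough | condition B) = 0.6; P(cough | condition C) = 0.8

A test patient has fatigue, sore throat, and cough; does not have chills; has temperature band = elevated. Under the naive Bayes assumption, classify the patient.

condition A

condition A: 0.55 × 0.8 × 0.5 × (1−0.15) × 0.45 × 0.45 = 0.0378675
condition B: 0.25 × 0.1 × 0.75 × (1−0.5) × 0.05 × 0.6 = 0.00028125
condition C: 0.2 × 0.3 × 0.75 × (1−0.3) × 0.8 × 0.8 = 0.02016
Highest score → condition A.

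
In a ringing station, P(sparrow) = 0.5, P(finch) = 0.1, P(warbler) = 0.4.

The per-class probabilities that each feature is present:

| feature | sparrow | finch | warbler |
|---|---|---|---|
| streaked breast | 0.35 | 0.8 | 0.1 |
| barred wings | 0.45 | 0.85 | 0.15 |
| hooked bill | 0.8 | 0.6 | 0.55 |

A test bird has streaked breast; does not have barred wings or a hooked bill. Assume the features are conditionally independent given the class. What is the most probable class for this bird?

sparrow: 0.5 × 0.35 × (1−0.45) × (1−0.8) = 0.01925
finch: 0.1 × 0.8 × (1−0.85) × (1−0.6) = 0.0048
warbler: 0.4 × 0.1 × (1−0.15) × (1−0.55) = 0.0153
Highest score → sparrow.

sparrow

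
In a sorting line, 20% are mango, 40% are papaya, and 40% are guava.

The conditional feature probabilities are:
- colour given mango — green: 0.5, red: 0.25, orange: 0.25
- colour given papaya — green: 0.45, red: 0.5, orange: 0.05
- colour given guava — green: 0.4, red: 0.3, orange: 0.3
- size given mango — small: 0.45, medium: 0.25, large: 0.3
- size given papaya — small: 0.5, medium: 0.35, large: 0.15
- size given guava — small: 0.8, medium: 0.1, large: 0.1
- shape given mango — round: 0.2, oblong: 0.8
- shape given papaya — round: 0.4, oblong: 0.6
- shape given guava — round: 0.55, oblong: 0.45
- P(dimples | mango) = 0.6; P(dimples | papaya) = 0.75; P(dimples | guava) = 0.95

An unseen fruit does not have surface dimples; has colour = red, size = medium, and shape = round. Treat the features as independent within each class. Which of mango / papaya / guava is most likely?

mango: 0.2 × 0.25 × 0.25 × 0.2 × (1−0.6) = 0.001
papaya: 0.4 × 0.5 × 0.35 × 0.4 × (1−0.75) = 0.007
guava: 0.4 × 0.3 × 0.1 × 0.55 × (1−0.95) = 0.00033
Highest score → papaya.

papaya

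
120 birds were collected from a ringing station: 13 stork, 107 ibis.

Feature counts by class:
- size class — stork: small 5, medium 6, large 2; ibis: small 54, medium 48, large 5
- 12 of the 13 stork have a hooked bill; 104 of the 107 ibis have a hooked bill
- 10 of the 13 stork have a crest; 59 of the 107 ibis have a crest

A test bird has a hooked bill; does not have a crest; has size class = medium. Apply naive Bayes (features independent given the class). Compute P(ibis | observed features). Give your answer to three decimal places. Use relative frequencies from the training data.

0.942

stork: (13/120) × (6/13) × (12/13) × (3/13) ≈ 0.0106509
ibis: (107/120) × (48/107) × (104/107) × (48/107) ≈ 0.174408
P(ibis | x) = 0.174408 / 0.1850589 ≈ 0.942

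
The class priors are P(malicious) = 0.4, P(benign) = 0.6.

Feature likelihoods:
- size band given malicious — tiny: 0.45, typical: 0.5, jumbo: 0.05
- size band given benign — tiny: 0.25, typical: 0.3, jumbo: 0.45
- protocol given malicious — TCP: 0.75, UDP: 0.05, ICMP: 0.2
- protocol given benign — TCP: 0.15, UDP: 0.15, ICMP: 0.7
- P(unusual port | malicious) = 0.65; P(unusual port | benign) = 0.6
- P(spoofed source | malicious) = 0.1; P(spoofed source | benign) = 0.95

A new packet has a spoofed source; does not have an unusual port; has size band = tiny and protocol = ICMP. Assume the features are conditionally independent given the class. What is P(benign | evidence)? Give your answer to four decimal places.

0.9694

malicious: 0.4 × 0.45 × 0.2 × (1−0.65) × 0.1 = 0.00126
benign: 0.6 × 0.25 × 0.7 × (1−0.6) × 0.95 = 0.0399
P(benign | x) = 0.0399 / 0.04116 ≈ 0.9694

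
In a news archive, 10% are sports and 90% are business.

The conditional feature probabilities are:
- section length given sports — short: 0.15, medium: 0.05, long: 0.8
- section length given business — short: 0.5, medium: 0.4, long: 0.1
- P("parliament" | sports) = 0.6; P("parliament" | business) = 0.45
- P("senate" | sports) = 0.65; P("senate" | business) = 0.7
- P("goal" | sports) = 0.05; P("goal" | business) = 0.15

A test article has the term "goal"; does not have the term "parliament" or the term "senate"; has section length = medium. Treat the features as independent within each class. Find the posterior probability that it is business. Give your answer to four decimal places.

0.9961

sports: 0.1 × 0.05 × (1−0.6) × (1−0.65) × 0.05 = 0.000035
business: 0.9 × 0.4 × (1−0.45) × (1−0.7) × 0.15 = 0.00891
P(business | x) = 0.00891 / 0.008945 ≈ 0.9961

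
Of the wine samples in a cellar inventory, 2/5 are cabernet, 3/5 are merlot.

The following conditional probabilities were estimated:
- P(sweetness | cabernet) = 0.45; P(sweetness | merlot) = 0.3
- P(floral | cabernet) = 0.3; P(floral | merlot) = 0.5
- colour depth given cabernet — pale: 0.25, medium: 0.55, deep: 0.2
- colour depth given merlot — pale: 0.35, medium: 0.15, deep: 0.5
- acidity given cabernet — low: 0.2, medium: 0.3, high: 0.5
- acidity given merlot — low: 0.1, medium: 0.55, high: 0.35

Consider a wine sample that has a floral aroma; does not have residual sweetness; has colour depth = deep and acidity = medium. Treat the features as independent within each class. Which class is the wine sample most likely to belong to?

merlot

cabernet: 0.4 × (1−0.45) × 0.3 × 0.2 × 0.3 = 0.00396
merlot: 0.6 × (1−0.3) × 0.5 × 0.5 × 0.55 = 0.05775
Highest score → merlot.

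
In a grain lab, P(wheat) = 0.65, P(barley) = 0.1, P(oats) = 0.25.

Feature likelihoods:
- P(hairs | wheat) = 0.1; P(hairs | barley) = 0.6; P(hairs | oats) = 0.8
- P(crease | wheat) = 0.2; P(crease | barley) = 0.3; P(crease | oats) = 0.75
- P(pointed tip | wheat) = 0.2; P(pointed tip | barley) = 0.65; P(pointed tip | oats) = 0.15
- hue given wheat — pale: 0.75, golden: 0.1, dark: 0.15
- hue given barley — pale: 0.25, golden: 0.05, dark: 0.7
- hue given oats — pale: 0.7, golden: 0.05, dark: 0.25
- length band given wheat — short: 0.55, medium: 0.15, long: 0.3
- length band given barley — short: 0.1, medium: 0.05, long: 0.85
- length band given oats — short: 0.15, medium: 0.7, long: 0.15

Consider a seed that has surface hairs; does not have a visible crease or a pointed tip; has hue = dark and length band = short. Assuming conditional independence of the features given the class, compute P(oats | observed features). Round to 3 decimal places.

wheat: 0.65 × 0.1 × (1−0.2) × (1−0.2) × 0.15 × 0.55 = 0.003432
barley: 0.1 × 0.6 × (1−0.3) × (1−0.65) × 0.7 × 0.1 = 0.001029
oats: 0.25 × 0.8 × (1−0.75) × (1−0.15) × 0.25 × 0.15 = 0.00159375
P(oats | x) = 0.00159375 / 0.00605475 ≈ 0.263

0.263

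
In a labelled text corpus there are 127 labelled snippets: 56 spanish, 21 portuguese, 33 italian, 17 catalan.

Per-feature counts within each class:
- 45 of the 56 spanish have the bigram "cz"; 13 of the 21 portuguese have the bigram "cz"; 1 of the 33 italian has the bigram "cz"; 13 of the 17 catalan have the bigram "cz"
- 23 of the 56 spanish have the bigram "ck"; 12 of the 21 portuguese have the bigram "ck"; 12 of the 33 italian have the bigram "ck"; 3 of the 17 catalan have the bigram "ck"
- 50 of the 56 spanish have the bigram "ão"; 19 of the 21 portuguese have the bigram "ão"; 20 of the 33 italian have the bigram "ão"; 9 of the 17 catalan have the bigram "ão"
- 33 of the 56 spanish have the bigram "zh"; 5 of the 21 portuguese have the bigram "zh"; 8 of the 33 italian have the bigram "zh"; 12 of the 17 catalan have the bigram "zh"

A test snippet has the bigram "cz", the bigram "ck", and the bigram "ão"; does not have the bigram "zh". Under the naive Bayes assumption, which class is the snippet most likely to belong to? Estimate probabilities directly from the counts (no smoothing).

spanish

spanish: (56/127) × (45/56) × (23/56) × (50/56) × (23/56) ≈ 0.0533667
portuguese: (21/127) × (13/21) × (12/21) × (19/21) × (16/21) ≈ 0.0403215
italian: (33/127) × (1/33) × (12/33) × (20/33) × (25/33) ≈ 0.00131464
catalan: (17/127) × (13/17) × (3/17) × (9/17) × (5/17) ≈ 0.00281272
Highest score → spanish.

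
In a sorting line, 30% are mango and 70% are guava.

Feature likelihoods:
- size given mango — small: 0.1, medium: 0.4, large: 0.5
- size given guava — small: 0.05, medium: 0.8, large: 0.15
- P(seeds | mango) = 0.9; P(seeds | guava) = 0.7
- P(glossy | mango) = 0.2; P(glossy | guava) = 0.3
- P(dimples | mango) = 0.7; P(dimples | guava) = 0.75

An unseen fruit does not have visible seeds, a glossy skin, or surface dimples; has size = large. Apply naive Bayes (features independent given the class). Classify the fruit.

mango: 0.3 × 0.5 × (1−0.9) × (1−0.2) × (1−0.7) = 0.0036
guava: 0.7 × 0.15 × (1−0.7) × (1−0.3) × (1−0.75) = 0.0055125
Highest score → guava.

guava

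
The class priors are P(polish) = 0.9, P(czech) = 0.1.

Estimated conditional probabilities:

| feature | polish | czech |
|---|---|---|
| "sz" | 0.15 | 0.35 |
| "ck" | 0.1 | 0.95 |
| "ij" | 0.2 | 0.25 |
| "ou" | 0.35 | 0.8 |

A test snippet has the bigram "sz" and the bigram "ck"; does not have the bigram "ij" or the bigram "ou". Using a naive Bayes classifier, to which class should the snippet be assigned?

polish

polish: 0.9 × 0.15 × 0.1 × (1−0.2) × (1−0.35) = 0.00702
czech: 0.1 × 0.35 × 0.95 × (1−0.25) × (1−0.8) = 0.0049875
Highest score → polish.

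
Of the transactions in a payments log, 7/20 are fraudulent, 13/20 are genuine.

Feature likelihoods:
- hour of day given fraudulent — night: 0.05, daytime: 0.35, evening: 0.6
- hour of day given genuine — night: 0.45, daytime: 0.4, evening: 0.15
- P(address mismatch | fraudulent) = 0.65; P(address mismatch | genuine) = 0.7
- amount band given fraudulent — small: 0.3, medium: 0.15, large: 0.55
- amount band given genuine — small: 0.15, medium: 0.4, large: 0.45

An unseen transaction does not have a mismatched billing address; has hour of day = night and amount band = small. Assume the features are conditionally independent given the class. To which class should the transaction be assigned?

genuine

fraudulent: 0.35 × 0.05 × (1−0.65) × 0.3 = 0.0018375
genuine: 0.65 × 0.45 × (1−0.7) × 0.15 = 0.0131625
Highest score → genuine.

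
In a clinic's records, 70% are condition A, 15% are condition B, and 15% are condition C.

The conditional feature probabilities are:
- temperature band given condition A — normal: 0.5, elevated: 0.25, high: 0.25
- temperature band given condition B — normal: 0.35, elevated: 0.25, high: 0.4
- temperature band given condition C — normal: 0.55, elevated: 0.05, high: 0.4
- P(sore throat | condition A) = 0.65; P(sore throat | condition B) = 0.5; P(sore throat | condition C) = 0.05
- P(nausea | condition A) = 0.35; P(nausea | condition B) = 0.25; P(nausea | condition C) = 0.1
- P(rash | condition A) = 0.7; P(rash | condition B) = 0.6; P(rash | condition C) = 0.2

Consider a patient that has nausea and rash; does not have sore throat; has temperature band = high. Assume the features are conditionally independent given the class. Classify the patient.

condition A

condition A: 0.7 × 0.25 × (1−0.65) × 0.35 × 0.7 = 0.01500625
condition B: 0.15 × 0.4 × (1−0.5) × 0.25 × 0.6 = 0.0045
condition C: 0.15 × 0.4 × (1−0.05) × 0.1 × 0.2 = 0.00114
Highest score → condition A.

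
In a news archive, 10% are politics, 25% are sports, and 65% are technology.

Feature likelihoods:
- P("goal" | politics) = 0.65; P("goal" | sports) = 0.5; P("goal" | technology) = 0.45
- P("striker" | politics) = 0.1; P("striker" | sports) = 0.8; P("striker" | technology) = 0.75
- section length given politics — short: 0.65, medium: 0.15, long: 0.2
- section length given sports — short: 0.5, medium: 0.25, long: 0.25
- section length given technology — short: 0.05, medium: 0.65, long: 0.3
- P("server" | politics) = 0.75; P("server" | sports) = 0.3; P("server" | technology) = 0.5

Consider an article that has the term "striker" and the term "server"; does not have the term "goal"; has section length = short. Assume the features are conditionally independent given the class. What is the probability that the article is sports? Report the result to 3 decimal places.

politics: 0.1 × (1−0.65) × 0.1 × 0.65 × 0.75 = 0.00170625
sports: 0.25 × (1−0.5) × 0.8 × 0.5 × 0.3 = 0.015
technology: 0.65 × (1−0.45) × 0.75 × 0.05 × 0.5 = 0.006703125
P(sports | x) = 0.015 / 0.023409375 ≈ 0.641

0.641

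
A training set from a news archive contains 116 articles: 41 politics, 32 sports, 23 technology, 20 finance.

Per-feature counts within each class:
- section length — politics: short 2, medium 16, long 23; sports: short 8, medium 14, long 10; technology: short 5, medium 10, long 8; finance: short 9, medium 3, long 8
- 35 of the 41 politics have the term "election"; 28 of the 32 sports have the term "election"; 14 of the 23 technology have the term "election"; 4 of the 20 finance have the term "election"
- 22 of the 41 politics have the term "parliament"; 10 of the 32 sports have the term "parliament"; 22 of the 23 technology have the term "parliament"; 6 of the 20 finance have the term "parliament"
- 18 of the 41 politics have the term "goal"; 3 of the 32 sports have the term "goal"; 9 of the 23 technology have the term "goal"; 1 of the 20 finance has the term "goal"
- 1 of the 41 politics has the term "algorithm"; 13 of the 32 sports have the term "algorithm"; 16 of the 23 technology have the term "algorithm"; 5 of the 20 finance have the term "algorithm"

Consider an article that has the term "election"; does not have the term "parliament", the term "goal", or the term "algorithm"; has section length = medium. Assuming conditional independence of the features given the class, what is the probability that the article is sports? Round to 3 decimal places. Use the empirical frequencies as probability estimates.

0.543

politics: (41/116) × (16/41) × (35/41) × (19/41) × (23/41) × (40/41) ≈ 0.0298632
sports: (32/116) × (14/32) × (28/32) × (22/32) × (29/32) × (19/32) = 0.039066314697265625
technology: (23/116) × (10/23) × (14/23) × (1/23) × (14/23) × (7/23) ≈ 0.000422654
finance: (20/116) × (3/20) × (4/20) × (14/20) × (19/20) × (15/20) ≈ 0.00257974
P(sports | x) = 0.039066314697265625 / 0.071931908697265625 ≈ 0.543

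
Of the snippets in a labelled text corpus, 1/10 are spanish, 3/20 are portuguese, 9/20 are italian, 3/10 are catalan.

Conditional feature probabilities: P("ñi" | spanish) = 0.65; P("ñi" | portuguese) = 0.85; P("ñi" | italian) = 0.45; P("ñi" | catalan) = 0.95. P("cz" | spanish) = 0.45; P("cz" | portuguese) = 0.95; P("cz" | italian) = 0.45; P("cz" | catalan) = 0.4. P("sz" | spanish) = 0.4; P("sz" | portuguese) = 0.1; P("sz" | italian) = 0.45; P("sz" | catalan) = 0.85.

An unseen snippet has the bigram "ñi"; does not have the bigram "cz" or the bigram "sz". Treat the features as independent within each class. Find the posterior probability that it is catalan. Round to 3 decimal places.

0.225

spanish: 0.1 × 0.65 × (1−0.45) × (1−0.4) = 0.02145
portuguese: 0.15 × 0.85 × (1−0.95) × (1−0.1) = 0.0057375
italian: 0.45 × 0.45 × (1−0.45) × (1−0.45) = 0.06125625
catalan: 0.3 × 0.95 × (1−0.4) × (1−0.85) = 0.02565
P(catalan | x) = 0.02565 / 0.11409375 ≈ 0.225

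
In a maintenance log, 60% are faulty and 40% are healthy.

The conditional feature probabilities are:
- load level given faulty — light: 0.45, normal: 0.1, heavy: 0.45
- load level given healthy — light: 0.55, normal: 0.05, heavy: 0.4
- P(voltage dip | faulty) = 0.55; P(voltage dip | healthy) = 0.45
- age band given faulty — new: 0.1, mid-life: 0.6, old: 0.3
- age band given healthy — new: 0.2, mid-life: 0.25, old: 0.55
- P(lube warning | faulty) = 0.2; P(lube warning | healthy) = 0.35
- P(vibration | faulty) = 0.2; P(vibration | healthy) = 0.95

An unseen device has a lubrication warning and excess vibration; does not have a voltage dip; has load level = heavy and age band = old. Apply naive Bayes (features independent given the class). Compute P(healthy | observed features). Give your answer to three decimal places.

0.917

faulty: 0.6 × 0.45 × (1−0.55) × 0.3 × 0.2 × 0.2 = 0.001458
healthy: 0.4 × 0.4 × (1−0.45) × 0.55 × 0.35 × 0.95 = 0.016093
P(healthy | x) = 0.016093 / 0.017551 ≈ 0.917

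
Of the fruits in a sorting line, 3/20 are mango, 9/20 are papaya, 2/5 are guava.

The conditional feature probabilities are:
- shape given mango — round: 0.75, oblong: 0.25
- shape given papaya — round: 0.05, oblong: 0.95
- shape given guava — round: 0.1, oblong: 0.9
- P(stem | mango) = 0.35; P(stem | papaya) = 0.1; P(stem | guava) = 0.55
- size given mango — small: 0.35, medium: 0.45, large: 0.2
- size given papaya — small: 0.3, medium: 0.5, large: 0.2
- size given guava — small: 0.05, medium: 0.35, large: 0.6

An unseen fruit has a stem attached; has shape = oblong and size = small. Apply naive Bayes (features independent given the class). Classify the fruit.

papaya

mango: 0.15 × 0.25 × 0.35 × 0.35 = 0.00459375
papaya: 0.45 × 0.95 × 0.1 × 0.3 = 0.012825
guava: 0.4 × 0.9 × 0.55 × 0.05 = 0.0099
Highest score → papaya.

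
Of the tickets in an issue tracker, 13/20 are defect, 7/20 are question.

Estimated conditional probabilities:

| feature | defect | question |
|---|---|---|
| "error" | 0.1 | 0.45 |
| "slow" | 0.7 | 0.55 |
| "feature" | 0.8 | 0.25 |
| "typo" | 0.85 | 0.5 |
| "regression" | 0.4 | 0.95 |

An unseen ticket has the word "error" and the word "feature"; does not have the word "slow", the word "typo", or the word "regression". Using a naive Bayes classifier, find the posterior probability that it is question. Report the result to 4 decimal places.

defect: 0.65 × 0.1 × (1−0.7) × 0.8 × (1−0.85) × (1−0.4) = 0.001404
question: 0.35 × 0.45 × (1−0.55) × 0.25 × (1−0.5) × (1−0.95) = 0.00044296875
P(question | x) = 0.00044296875 / 0.00184696875 ≈ 0.2398

0.2398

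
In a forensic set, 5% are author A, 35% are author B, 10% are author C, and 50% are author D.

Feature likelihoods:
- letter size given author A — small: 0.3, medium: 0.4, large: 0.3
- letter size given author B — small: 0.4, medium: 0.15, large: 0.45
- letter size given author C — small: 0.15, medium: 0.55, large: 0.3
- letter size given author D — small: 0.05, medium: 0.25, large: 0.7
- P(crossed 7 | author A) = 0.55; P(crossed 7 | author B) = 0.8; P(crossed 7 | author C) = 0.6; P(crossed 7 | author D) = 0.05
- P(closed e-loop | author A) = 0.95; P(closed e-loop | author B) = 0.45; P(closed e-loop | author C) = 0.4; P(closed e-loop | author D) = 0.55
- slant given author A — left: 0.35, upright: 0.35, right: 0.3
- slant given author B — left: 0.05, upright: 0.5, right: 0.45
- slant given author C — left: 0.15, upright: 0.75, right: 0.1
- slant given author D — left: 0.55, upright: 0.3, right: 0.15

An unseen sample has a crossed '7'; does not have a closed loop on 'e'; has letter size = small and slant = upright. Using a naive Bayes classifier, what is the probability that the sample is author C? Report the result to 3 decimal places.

0.115

author A: 0.05 × 0.3 × 0.55 × (1−0.95) × 0.35 = 0.000144375
author B: 0.35 × 0.4 × 0.8 × (1−0.45) × 0.5 = 0.0308
author C: 0.1 × 0.15 × 0.6 × (1−0.4) × 0.75 = 0.00405
author D: 0.5 × 0.05 × 0.05 × (1−0.55) × 0.3 = 0.00016875
P(author C | x) = 0.00405 / 0.035163125 ≈ 0.115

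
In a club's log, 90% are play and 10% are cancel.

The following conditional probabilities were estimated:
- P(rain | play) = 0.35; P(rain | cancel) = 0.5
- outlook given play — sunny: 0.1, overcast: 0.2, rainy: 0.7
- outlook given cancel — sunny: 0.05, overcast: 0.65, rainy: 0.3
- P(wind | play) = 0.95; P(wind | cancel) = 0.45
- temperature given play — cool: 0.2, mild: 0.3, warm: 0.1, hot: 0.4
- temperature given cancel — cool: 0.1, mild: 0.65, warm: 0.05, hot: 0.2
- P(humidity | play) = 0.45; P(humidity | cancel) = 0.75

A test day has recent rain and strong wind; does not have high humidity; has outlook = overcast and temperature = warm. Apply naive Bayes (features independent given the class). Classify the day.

play

play: 0.9 × 0.35 × 0.2 × 0.95 × 0.1 × (1−0.45) = 0.00329175
cancel: 0.1 × 0.5 × 0.65 × 0.45 × 0.05 × (1−0.75) = 0.0001828125
Highest score → play.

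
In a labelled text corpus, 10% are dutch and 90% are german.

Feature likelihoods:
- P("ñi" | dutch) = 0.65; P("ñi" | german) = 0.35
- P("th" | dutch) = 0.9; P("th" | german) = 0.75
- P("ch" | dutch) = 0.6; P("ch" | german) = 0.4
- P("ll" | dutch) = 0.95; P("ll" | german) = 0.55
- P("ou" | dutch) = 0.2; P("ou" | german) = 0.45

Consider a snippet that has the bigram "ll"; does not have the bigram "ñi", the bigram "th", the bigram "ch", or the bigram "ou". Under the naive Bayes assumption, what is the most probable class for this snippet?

dutch: 0.1 × (1−0.65) × (1−0.9) × (1−0.6) × 0.95 × (1−0.2) = 0.001064
german: 0.9 × (1−0.35) × (1−0.75) × (1−0.4) × 0.55 × (1−0.45) = 0.026544375
Highest score → german.

german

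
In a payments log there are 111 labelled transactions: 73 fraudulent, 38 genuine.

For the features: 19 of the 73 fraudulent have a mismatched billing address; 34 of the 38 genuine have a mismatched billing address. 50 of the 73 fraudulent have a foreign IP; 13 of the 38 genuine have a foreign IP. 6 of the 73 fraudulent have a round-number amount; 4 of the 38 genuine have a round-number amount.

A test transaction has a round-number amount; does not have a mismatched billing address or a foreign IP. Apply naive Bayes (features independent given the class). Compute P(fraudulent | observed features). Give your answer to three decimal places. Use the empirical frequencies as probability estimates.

0.835

fraudulent: (73/111) × (54/73) × (23/73) × (6/73) ≈ 0.0125981
genuine: (38/111) × (4/38) × (25/38) × (4/38) ≈ 0.00249557
P(fraudulent | x) = 0.0125981 / 0.01509367 ≈ 0.835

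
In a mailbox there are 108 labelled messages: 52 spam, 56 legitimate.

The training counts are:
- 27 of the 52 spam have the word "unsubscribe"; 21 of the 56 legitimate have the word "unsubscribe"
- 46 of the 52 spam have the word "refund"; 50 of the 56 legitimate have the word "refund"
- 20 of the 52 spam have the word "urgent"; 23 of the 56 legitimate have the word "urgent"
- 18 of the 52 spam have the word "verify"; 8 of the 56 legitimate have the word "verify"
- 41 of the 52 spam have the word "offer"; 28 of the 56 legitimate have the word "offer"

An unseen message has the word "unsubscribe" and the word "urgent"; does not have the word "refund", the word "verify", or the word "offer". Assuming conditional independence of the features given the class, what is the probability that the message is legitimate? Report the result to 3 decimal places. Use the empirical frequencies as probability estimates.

spam: (52/108) × (27/52) × (6/52) × (20/52) × (34/52) × (11/52) ≈ 0.00153454
legitimate: (56/108) × (21/56) × (6/56) × (23/56) × (48/56) × (28/56) ≈ 0.00366709
P(legitimate | x) = 0.00366709 / 0.00520163 ≈ 0.705

0.705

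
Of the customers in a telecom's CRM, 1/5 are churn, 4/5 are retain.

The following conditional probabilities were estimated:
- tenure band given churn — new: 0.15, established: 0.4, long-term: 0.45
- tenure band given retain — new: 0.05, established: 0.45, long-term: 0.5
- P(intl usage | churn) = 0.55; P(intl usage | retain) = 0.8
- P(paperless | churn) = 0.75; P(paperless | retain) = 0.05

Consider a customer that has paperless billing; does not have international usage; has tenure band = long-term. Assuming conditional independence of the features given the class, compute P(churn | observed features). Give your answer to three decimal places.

churn: 0.2 × 0.45 × (1−0.55) × 0.75 = 0.030375
retain: 0.8 × 0.5 × (1−0.8) × 0.05 = 0.004
P(churn | x) = 0.030375 / 0.034375 ≈ 0.884

0.884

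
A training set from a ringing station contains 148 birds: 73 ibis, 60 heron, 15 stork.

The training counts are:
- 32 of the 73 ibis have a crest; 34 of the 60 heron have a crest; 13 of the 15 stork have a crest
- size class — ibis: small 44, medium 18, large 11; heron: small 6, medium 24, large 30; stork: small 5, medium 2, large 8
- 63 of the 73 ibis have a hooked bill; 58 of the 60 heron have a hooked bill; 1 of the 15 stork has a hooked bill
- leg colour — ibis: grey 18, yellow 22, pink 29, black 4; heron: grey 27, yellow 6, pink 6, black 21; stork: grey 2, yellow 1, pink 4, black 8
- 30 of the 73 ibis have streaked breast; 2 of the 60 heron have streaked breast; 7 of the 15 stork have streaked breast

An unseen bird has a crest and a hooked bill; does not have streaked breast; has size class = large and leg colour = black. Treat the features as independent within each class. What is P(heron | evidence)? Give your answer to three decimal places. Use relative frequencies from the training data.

0.954

ibis: (73/148) × (32/73) × (11/73) × (63/73) × (4/73) × (43/73) ≈ 0.000907525
heron: (60/148) × (34/60) × (30/60) × (58/60) × (21/60) × (58/60) ≈ 0.0375672
stork: (15/148) × (13/15) × (8/15) × (1/15) × (8/15) × (8/15) ≈ 0.000888355
P(heron | x) = 0.0375672 / 0.03936308 ≈ 0.954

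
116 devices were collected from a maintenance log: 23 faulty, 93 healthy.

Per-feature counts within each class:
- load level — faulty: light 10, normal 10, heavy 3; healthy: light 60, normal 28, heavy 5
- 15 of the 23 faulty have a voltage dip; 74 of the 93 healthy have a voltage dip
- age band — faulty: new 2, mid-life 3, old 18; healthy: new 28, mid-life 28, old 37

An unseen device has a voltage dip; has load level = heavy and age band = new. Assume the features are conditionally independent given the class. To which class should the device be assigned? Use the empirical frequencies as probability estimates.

healthy

faulty: (23/116) × (3/23) × (15/23) × (2/23) ≈ 0.00146666
healthy: (93/116) × (5/93) × (74/93) × (28/93) ≈ 0.0103261
Highest score → healthy.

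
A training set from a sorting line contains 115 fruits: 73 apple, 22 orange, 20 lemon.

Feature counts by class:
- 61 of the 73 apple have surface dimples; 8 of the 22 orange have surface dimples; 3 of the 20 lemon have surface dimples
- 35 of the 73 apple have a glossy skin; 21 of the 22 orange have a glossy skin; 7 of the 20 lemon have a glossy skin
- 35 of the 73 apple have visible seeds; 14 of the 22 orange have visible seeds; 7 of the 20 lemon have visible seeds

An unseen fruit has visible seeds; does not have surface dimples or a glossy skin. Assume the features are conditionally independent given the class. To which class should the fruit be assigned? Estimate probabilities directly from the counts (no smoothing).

lemon

apple: (73/115) × (12/73) × (38/73) × (35/73) ≈ 0.0260429
orange: (22/115) × (14/22) × (1/22) × (14/22) ≈ 0.00352138
lemon: (20/115) × (17/20) × (13/20) × (7/20) ≈ 0.0336304
Highest score → lemon.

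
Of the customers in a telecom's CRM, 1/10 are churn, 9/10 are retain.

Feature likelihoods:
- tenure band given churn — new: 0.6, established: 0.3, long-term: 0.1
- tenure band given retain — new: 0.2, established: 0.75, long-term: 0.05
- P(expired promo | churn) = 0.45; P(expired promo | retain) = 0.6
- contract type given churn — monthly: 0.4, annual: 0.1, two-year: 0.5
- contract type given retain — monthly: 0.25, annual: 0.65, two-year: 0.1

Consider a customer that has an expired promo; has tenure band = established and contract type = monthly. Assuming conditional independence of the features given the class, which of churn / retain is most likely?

churn: 0.1 × 0.3 × 0.45 × 0.4 = 0.0054
retain: 0.9 × 0.75 × 0.6 × 0.25 = 0.10125
Highest score → retain.

retain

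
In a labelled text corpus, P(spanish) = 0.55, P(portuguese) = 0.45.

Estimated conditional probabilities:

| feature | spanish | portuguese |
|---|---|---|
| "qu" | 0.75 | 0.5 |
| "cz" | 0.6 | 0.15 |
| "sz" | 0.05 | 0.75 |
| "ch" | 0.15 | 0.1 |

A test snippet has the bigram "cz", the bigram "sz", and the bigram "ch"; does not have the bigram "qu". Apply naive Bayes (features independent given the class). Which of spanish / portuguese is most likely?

spanish: 0.55 × (1−0.75) × 0.6 × 0.05 × 0.15 = 0.00061875
portuguese: 0.45 × (1−0.5) × 0.15 × 0.75 × 0.1 = 0.00253125
Highest score → portuguese.

portuguese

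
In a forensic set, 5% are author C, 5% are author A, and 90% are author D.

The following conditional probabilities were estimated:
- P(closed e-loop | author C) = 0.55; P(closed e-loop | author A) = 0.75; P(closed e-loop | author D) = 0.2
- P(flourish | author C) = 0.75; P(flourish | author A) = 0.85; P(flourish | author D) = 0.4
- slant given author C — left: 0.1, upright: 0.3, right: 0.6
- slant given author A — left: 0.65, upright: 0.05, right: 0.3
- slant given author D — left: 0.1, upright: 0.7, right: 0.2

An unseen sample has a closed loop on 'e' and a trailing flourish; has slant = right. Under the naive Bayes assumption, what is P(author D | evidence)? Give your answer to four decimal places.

0.3963

author C: 0.05 × 0.55 × 0.75 × 0.6 = 0.012375
author A: 0.05 × 0.75 × 0.85 × 0.3 = 0.0095625
author D: 0.9 × 0.2 × 0.4 × 0.2 = 0.0144
P(author D | x) = 0.0144 / 0.0363375 ≈ 0.3963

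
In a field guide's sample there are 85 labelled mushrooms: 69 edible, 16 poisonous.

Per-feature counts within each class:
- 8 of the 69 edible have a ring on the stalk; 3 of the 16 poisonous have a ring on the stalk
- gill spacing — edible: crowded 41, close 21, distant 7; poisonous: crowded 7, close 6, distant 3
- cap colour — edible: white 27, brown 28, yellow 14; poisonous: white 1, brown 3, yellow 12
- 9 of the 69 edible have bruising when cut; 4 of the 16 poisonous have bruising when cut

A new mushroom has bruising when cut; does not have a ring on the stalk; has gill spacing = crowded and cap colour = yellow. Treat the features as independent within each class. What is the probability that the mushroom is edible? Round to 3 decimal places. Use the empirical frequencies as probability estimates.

edible: (69/85) × (61/69) × (41/69) × (14/69) × (9/69) ≈ 0.0112854
poisonous: (16/85) × (13/16) × (7/16) × (12/16) × (4/16) ≈ 0.012546
P(edible | x) = 0.0112854 / 0.0238314 ≈ 0.474

0.474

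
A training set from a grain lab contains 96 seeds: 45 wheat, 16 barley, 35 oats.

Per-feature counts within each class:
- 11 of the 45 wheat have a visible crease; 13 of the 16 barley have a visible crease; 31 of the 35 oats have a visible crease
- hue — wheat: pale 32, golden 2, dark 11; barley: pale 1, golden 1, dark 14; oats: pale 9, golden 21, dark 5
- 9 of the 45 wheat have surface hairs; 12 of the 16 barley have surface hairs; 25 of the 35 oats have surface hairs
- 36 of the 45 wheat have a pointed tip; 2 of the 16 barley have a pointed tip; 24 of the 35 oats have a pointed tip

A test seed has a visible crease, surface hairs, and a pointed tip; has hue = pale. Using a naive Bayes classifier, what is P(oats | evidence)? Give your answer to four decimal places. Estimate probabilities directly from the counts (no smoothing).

0.7462

wheat: (45/96) × (11/45) × (32/45) × (9/45) × (36/45) ≈ 0.013037
barley: (16/96) × (13/16) × (1/16) × (12/16) × (2/16) = 0.00079345703125
oats: (35/96) × (31/35) × (9/35) × (25/35) × (24/35) ≈ 0.0406706
P(oats | x) = 0.0406706 / 0.05450105703125 ≈ 0.7462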